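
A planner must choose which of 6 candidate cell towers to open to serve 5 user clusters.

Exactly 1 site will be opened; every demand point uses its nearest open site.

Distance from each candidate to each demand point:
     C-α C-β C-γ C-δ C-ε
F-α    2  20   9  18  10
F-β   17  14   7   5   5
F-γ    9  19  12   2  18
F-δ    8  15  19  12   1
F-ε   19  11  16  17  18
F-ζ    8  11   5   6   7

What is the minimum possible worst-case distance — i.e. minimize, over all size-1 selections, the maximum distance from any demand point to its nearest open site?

Open {F-ζ}.
  Farthest demand point is C-β at distance 11 (to F-ζ); all others are ≤ 11.
With {F-β} the worst case is 17.
With {F-γ} the worst case is 19.
No size-1 selection achieves below 11.

11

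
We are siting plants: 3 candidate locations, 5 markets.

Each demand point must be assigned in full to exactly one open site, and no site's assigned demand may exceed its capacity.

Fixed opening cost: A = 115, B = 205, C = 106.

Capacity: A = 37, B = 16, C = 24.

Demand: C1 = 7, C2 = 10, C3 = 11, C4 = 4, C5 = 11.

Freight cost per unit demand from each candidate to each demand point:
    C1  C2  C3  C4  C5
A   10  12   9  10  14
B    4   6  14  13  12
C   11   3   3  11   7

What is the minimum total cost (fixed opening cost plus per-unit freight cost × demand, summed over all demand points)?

537

Open {A, C}; cheapest assignment that respects the capacities:
  A (cap 37, load 22): C1, C3, C4 — cost 7×10 + 11×9 + 4×10 = 209
  C (cap 24, load 21): C2, C5 — cost 10×3 + 11×7 = 107
  Shipping 316, fixed 221 → total 537.
  Any other capacity-feasible assignment to {A, C} ships for at least 316.
Compare {A, B, C}: its best feasible assignment gives total 700.
Compare {A, B}: its best feasible assignment gives total 743.
Every other set of open sites that can feasibly serve all demand totals ≥ 700 even under its best assignment. Minimum: 537.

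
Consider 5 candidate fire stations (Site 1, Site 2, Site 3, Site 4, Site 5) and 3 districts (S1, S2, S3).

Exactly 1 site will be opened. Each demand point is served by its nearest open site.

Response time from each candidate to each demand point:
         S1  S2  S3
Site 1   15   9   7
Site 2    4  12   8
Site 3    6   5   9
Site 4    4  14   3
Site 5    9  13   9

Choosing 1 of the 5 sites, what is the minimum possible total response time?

20

Open {Site 3}.
  S1→Site 3 6, S2→Site 3 5, S3→Site 3 9  ⇒ total 20.
Compare {Site 4}: total 21.
Compare {Site 2}: total 24.
No size-1 selection does better; minimum is 20.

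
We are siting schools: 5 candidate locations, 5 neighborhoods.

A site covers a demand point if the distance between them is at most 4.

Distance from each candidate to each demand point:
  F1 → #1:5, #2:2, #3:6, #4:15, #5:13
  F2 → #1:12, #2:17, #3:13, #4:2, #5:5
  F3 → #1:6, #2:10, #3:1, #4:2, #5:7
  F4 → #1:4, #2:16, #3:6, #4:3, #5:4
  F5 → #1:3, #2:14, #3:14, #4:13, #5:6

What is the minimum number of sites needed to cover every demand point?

3

Coverage sets (demand points within 4 of each site):
  F1: {#2}
  F2: {#4}
  F3: {#3, #4}
  F4: {#1, #4, #5}
  F5: {#1}
No 2 sites suffice: every size-2 union leaves at least one demand point uncovered.
But {F1, F3, F4} covers everything, so the minimum is 3.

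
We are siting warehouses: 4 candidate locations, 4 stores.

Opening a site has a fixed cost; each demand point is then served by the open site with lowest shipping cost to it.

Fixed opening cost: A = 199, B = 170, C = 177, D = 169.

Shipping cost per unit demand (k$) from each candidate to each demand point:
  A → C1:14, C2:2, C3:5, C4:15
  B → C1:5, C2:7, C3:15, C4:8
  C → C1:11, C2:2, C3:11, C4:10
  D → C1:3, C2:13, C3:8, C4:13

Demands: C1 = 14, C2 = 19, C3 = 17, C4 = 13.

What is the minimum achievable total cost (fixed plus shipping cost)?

Open {A, B}: assign each demand point to its cheapest open site.
  C1→B 14×5=70, C2→A 19×2=38, C3→A 17×5=85, C4→B 13×8=104
  shipping cost 297, fixed 369 → total 666.
Compare {C}: shipping cost 509 + fixed 177 = 686.
Compare {C, D}: shipping cost 346 + fixed 346 = 692.
Compare {A, D}: shipping cost 334 + fixed 368 = 702.
All other subsets cost ≥ 686. Minimum total cost: 666.

666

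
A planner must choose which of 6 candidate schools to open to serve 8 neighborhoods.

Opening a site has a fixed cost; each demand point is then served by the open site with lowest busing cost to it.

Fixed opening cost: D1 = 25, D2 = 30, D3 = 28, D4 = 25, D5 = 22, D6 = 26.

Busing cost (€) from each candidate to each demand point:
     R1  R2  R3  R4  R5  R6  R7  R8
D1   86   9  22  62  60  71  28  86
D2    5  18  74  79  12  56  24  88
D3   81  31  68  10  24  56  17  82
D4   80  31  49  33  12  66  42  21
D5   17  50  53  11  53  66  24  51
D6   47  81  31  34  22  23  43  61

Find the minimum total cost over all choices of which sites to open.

Open {D1, D4, D5, D6}: assign each demand point to its cheapest open site.
  R1→D5 17, R2→D1 9, R3→D1 22, R4→D5 11, R5→D4 12, R6→D6 23, R7→D5 24, R8→D4 21
  busing cost 139, fixed 98 → total 237.
Compare {D4, D5, D6}: busing cost 170 + fixed 73 = 243.
Compare {D2, D3, D4, D6}: busing cost 137 + fixed 109 = 246.
Compare {D2, D4, D6}: busing cost 167 + fixed 81 = 248.
All other subsets cost ≥ 243. Minimum total cost: 237.

237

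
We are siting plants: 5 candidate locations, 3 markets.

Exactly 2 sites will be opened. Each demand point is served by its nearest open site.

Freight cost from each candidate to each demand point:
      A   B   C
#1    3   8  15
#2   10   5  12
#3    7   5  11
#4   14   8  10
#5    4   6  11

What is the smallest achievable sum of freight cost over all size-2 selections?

Open {#1, #3}.
  A→#1 3, B→#3 5, C→#3 11  ⇒ total 19.
Compare {#1, #2}: total 20.
Compare {#1, #5}: total 20.
No size-2 selection does better; minimum is 19.

19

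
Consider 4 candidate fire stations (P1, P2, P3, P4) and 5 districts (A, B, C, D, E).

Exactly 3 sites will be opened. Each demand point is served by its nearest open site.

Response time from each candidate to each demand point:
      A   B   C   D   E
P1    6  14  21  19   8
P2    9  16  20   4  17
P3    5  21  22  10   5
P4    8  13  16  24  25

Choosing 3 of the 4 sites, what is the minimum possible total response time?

43

Open {P2, P3, P4}.
  A→P3 5, B→P4 13, C→P4 16, D→P2 4, E→P3 5  ⇒ total 43.
Compare {P1, P2, P4}: total 47.
Compare {P1, P2, P3}: total 48.
No size-3 selection does better; minimum is 43.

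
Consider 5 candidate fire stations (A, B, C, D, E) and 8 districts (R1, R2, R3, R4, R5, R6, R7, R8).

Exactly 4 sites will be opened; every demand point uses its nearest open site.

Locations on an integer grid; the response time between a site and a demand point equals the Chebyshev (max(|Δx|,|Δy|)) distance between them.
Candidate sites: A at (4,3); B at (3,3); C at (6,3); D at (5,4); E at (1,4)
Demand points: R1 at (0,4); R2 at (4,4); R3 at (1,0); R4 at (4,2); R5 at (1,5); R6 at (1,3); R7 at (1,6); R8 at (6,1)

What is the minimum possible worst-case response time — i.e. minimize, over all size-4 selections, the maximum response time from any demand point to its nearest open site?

Open {A, B, C, D}.
  Farthest demand point is R1 at response time 3 (to B); all others are ≤ 3.
With {A, B, C, E} the worst case is 3.
With {A, B, D, E} the worst case is 3.
No size-4 selection achieves below 3.

3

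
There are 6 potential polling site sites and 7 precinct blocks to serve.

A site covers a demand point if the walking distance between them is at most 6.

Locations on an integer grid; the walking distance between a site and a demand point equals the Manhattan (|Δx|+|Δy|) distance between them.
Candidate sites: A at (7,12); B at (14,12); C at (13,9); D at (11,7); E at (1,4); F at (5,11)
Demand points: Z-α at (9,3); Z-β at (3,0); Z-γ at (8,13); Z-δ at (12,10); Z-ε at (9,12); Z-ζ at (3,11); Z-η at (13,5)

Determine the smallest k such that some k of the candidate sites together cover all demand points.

3

Coverage sets (demand points within 6 of each site):
  A: {Z-γ, Z-ε, Z-ζ}
  B: {Z-δ, Z-ε}
  C: {Z-δ, Z-η}
  D: {Z-α, Z-δ, Z-η}
  E: {Z-β}
  F: {Z-γ, Z-ε, Z-ζ}
No 2 sites suffice: every size-2 union leaves at least one demand point uncovered.
But {A, D, E} covers everything, so the minimum is 3.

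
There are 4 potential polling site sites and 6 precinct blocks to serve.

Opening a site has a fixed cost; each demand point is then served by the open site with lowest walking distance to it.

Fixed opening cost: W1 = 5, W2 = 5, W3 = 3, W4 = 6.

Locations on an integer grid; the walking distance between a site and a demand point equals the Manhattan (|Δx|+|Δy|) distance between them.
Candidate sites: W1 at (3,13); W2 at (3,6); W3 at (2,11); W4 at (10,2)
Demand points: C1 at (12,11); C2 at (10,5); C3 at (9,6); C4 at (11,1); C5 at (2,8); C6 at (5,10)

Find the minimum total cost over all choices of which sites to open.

Open {W3, W4}: assign each demand point to its cheapest open site.
  C1→W3 10, C2→W4 3, C3→W4 5, C4→W4 2, C5→W3 3, C6→W3 4
  walking distance 27, fixed 9 → total 36.
Compare {W2, W4}: walking distance 30 + fixed 11 = 41.
Compare {W1, W3, W4}: walking distance 27 + fixed 14 = 41.
Compare {W2, W3, W4}: walking distance 27 + fixed 14 = 41.
All other subsets cost ≥ 41. Minimum total cost: 36.

36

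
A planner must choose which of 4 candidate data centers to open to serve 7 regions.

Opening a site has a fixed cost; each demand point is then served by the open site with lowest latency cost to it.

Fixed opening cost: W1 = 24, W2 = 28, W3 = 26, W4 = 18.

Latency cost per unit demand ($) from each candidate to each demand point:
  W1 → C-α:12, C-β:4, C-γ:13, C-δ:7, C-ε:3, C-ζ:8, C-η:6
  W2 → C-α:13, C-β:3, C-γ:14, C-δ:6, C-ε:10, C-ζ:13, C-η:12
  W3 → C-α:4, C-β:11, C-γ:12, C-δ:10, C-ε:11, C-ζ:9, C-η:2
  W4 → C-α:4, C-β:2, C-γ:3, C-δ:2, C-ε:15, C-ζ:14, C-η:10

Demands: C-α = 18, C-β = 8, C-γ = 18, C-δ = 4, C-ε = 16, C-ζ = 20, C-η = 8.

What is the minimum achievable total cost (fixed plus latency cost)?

442

Open {W1, W3, W4}: assign each demand point to its cheapest open site.
  C-α→W3 18×4=72, C-β→W4 8×2=16, C-γ→W4 18×3=54, C-δ→W4 4×2=8, C-ε→W1 16×3=48, C-ζ→W1 20×8=160, C-η→W3 8×2=16
  latency cost 374, fixed 68 → total 442.
Compare {W1, W4}: latency cost 406 + fixed 42 = 448.
Compare {W1, W2, W3, W4}: latency cost 374 + fixed 96 = 470.
Compare {W1, W2, W4}: latency cost 406 + fixed 70 = 476.
All other subsets cost ≥ 448. Minimum total cost: 442.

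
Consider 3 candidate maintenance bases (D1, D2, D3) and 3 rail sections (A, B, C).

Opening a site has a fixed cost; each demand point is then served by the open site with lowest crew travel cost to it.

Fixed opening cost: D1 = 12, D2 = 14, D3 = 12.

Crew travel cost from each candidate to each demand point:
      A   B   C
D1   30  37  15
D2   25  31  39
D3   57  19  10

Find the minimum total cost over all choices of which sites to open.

Open {D2, D3}: assign each demand point to its cheapest open site.
  A→D2 25, B→D3 19, C→D3 10
  crew travel cost 54, fixed 26 → total 80.
Compare {D1, D3}: crew travel cost 59 + fixed 24 = 83.
Compare {D1, D2, D3}: crew travel cost 54 + fixed 38 = 92.
Compare {D1}: crew travel cost 82 + fixed 12 = 94.
All other subsets cost ≥ 83. Minimum total cost: 80.

80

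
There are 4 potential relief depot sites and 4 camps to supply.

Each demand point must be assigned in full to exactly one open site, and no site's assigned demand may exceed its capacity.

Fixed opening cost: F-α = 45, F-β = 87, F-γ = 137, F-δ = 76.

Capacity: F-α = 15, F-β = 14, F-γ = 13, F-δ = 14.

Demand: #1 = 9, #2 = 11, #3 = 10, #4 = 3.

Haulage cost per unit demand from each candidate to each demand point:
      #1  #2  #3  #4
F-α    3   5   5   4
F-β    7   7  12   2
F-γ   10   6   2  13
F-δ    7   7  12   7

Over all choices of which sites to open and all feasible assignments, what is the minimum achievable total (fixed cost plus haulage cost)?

394

Open {F-α, F-γ, F-δ}; cheapest assignment that respects the capacities:
  F-α (cap 15, load 12): #1, #4 — cost 9×3 + 3×4 = 39
  F-γ (cap 13, load 10): #3 — cost 10×2 = 20
  F-δ (cap 14, load 11): #2 — cost 11×7 = 77
  Shipping 136, fixed 258 → total 394.
  Any other capacity-feasible assignment to {F-α, F-γ, F-δ} ships for at least 136.
Compare {F-α, F-β, F-γ}: its best feasible assignment gives total 399.
Compare {F-α, F-β, F-δ}: its best feasible assignment gives total 404.
Every other set of open sites that can feasibly serve all demand totals ≥ 399 even under its best assignment. Minimum: 394.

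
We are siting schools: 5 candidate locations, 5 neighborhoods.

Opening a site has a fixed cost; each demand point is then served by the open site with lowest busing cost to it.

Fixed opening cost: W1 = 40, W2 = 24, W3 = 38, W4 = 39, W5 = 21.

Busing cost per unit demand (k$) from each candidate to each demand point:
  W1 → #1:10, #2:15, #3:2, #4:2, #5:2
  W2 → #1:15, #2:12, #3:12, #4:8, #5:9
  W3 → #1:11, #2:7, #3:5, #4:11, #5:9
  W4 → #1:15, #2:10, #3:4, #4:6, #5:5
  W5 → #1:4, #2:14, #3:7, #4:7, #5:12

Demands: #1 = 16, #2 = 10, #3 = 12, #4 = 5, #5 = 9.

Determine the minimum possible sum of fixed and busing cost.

285

Open {W1, W3, W5}: assign each demand point to its cheapest open site.
  #1→W5 16×4=64, #2→W3 10×7=70, #3→W1 12×2=24, #4→W1 5×2=10, #5→W1 9×2=18
  busing cost 186, fixed 99 → total 285.
Compare {W1, W2, W3, W5}: busing cost 186 + fixed 123 = 309.
Compare {W1, W4, W5}: busing cost 216 + fixed 100 = 316.
Compare {W1, W5}: busing cost 256 + fixed 61 = 317.
All other subsets cost ≥ 309. Minimum total cost: 285.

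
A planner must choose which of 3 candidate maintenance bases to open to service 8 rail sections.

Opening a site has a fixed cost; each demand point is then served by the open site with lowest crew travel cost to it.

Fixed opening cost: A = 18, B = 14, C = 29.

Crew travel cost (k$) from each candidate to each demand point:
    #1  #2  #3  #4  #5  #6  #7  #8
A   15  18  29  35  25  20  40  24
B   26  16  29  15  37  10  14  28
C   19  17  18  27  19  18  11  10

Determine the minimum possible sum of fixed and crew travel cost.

161

Open {B, C}: assign each demand point to its cheapest open site.
  #1→C 19, #2→B 16, #3→C 18, #4→B 15, #5→C 19, #6→B 10, #7→C 11, #8→C 10
  crew travel cost 118, fixed 43 → total 161.
Compare {C}: crew travel cost 139 + fixed 29 = 168.
Compare {A, B, C}: crew travel cost 114 + fixed 61 = 175.
Compare {A, B}: crew travel cost 148 + fixed 32 = 180.
All other subsets cost ≥ 168. Minimum total cost: 161.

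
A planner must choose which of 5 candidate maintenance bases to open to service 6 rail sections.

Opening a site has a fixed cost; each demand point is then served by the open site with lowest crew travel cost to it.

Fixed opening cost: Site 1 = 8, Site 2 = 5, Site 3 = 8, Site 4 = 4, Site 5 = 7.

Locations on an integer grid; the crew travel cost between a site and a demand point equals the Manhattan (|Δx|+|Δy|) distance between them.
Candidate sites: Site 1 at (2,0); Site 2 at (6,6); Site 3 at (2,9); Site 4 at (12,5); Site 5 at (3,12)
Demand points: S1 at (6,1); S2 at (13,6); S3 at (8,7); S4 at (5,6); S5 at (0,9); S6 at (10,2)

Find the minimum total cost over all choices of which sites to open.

Open {Site 2, Site 4}: assign each demand point to its cheapest open site.
  S1→Site 2 5, S2→Site 4 2, S3→Site 2 3, S4→Site 2 1, S5→Site 2 9, S6→Site 4 5
  crew travel cost 25, fixed 9 → total 34.
Compare {Site 2, Site 3, Site 4}: crew travel cost 18 + fixed 17 = 35.
Compare {Site 2}: crew travel cost 33 + fixed 5 = 38.
Compare {Site 2, Site 4, Site 5}: crew travel cost 22 + fixed 16 = 38.
All other subsets cost ≥ 35. Minimum total cost: 34.

34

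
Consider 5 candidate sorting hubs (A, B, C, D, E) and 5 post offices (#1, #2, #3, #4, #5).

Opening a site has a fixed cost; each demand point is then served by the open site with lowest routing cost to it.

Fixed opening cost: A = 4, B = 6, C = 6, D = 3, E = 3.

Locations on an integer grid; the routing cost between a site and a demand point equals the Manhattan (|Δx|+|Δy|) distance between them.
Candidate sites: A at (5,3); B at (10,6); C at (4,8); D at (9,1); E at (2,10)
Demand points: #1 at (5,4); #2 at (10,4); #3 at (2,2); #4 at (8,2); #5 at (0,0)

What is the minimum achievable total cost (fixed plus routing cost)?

Open {A, D}: assign each demand point to its cheapest open site.
  #1→A 1, #2→D 4, #3→A 4, #4→D 2, #5→A 8
  routing cost 19, fixed 7 → total 26.
Compare {A}: routing cost 23 + fixed 4 = 27.
Compare {A, B}: routing cost 19 + fixed 10 = 29.
Compare {A, D, E}: routing cost 19 + fixed 10 = 29.
All other subsets cost ≥ 27. Minimum total cost: 26.

26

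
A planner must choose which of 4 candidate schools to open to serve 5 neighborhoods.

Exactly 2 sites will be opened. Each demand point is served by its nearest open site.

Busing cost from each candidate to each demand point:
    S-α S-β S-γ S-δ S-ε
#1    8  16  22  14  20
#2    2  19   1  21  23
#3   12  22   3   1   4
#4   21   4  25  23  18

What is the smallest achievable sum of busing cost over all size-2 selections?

24

Open {#3, #4}.
  S-α→#3 12, S-β→#4 4, S-γ→#3 3, S-δ→#3 1, S-ε→#3 4  ⇒ total 24.
Compare {#2, #3}: total 27.
Compare {#1, #3}: total 32.
No size-2 selection does better; minimum is 24.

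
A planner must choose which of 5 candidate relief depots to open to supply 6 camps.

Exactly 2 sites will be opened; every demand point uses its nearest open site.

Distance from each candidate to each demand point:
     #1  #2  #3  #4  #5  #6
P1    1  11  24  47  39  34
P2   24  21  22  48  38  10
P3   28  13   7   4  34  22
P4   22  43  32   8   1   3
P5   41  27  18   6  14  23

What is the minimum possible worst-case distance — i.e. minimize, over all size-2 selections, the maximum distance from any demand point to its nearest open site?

Open {P2, P4}.
  Farthest demand point is #1 at distance 22 (to P4); all others are ≤ 22.
With {P3, P4} the worst case is 22.
With {P1, P5} the worst case is 23.
No size-2 selection achieves below 22.

22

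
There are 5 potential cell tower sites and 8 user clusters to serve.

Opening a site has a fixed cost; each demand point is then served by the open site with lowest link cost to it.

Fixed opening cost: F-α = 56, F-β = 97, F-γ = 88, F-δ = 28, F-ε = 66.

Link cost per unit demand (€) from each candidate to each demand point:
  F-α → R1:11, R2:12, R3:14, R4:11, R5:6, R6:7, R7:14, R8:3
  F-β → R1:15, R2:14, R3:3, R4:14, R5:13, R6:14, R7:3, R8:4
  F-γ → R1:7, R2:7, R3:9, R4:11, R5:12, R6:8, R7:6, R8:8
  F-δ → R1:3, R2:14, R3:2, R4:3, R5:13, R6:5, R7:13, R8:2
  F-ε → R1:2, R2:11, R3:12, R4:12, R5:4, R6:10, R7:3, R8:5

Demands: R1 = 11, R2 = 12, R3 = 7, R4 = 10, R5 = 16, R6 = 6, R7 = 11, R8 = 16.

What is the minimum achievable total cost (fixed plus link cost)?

451

Open {F-δ, F-ε}: assign each demand point to its cheapest open site.
  R1→F-ε 11×2=22, R2→F-ε 12×11=132, R3→F-δ 7×2=14, R4→F-δ 10×3=30, R5→F-ε 16×4=64, R6→F-δ 6×5=30, R7→F-ε 11×3=33, R8→F-δ 16×2=32
  link cost 357, fixed 94 → total 451.
Compare {F-γ, F-δ, F-ε}: link cost 309 + fixed 182 = 491.
Compare {F-α, F-δ, F-ε}: link cost 357 + fixed 150 = 507.
Compare {F-α, F-γ, F-δ, F-ε}: link cost 309 + fixed 238 = 547.
All other subsets cost ≥ 491. Minimum total cost: 451.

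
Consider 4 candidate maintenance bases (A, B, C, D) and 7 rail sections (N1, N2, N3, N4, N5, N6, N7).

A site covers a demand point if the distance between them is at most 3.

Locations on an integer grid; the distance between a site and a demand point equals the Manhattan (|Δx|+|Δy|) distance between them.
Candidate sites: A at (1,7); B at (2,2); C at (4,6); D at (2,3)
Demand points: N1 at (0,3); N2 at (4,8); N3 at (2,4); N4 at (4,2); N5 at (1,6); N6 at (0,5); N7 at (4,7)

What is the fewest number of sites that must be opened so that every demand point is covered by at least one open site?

Coverage sets (demand points within 3 of each site):
  A: {N5, N6, N7}
  B: {N1, N3, N4}
  C: {N2, N5, N7}
  D: {N1, N3, N4}
No 2 sites suffice: every size-2 union leaves at least one demand point uncovered.
But {A, B, C} covers everything, so the minimum is 3.

3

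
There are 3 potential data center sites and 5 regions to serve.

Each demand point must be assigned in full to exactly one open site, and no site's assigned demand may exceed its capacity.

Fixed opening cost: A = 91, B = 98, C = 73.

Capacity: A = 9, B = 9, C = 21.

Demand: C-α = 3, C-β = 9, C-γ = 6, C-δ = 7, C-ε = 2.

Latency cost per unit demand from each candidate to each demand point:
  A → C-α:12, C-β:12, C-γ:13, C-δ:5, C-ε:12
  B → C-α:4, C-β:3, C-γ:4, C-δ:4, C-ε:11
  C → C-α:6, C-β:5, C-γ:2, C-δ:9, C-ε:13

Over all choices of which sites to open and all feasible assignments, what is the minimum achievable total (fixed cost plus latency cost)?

296

Open {B, C}; cheapest assignment that respects the capacities:
  B (cap 9, load 9): C-δ, C-ε — cost 7×4 + 2×11 = 50
  C (cap 21, load 18): C-α, C-β, C-γ — cost 3×6 + 9×5 + 6×2 = 75
  Shipping 125, fixed 171 → total 296.
  Any other capacity-feasible assignment to {B, C} ships for at least 125.
Compare {A, C}: its best feasible assignment gives total 298.
Compare {A, B, C}: its best feasible assignment gives total 378.
Every other set of open sites that can feasibly serve all demand totals ≥ 298 even under its best assignment. Minimum: 296.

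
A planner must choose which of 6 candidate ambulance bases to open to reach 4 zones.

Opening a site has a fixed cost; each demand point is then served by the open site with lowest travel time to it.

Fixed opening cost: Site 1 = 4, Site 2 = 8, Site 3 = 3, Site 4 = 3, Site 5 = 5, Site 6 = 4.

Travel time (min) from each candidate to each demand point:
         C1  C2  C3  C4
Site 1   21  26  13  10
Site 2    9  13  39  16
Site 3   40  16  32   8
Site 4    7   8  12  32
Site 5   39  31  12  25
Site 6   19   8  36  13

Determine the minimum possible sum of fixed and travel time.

41

Open {Site 3, Site 4}: assign each demand point to its cheapest open site.
  C1→Site 4 7, C2→Site 4 8, C3→Site 4 12, C4→Site 3 8
  travel time 35, fixed 6 → total 41.
Compare {Site 1, Site 4}: travel time 37 + fixed 7 = 44.
Compare {Site 1, Site 3, Site 4}: travel time 35 + fixed 10 = 45.
Compare {Site 3, Site 4, Site 6}: travel time 35 + fixed 10 = 45.
All other subsets cost ≥ 44. Minimum total cost: 41.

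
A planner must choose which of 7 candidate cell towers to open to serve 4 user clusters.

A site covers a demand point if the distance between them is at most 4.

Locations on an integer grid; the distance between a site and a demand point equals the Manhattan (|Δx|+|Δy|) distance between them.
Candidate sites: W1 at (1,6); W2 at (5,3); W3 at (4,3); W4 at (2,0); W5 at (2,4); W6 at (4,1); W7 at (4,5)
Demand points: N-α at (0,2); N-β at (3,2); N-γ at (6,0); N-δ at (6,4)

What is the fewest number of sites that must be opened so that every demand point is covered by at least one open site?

Coverage sets (demand points within 4 of each site):
  W1: {}
  W2: {N-β, N-γ, N-δ}
  W3: {N-β, N-δ}
  W4: {N-α, N-β, N-γ}
  W5: {N-α, N-β, N-δ}
  W6: {N-β, N-γ}
  W7: {N-β, N-δ}
No single site covers all 4 demand points.
But {W2, W4} covers everything, so the minimum is 2.

2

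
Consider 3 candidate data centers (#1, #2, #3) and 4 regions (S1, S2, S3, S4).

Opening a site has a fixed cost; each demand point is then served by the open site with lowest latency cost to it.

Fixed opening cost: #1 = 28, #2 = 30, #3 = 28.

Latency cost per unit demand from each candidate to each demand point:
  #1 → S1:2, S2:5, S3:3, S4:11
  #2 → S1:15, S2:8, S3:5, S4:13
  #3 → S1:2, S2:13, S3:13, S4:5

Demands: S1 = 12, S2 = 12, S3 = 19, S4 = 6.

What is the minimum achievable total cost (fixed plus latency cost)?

Open {#1, #3}: assign each demand point to its cheapest open site.
  S1→#1 12×2=24, S2→#1 12×5=60, S3→#1 19×3=57, S4→#3 6×5=30
  latency cost 171, fixed 56 → total 227.
Compare {#1}: latency cost 207 + fixed 28 = 235.
Compare {#1, #2, #3}: latency cost 171 + fixed 86 = 257.
Compare {#1, #2}: latency cost 207 + fixed 58 = 265.
All other subsets cost ≥ 235. Minimum total cost: 227.

227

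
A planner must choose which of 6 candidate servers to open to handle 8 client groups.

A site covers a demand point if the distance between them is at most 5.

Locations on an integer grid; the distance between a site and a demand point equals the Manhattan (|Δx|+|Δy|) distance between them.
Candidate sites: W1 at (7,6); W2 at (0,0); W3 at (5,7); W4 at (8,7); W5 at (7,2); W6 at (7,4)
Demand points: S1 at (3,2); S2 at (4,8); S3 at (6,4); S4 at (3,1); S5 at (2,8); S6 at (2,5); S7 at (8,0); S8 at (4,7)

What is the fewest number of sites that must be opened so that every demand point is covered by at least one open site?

Coverage sets (demand points within 5 of each site):
  W1: {S2, S3, S8}
  W2: {S1, S4}
  W3: {S2, S3, S5, S6, S8}
  W4: {S2, S3, S8}
  W5: {S1, S3, S4, S7}
  W6: {S3, S7}
No single site covers all 8 demand points.
But {W3, W5} covers everything, so the minimum is 2.

2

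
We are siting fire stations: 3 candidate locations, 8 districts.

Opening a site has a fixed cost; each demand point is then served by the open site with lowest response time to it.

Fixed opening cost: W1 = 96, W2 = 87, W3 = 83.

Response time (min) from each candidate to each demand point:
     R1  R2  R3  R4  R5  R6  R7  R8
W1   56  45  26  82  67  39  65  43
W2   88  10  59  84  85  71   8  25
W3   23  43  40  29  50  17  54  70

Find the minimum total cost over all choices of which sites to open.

Open {W2, W3}: assign each demand point to its cheapest open site.
  R1→W3 23, R2→W2 10, R3→W3 40, R4→W3 29, R5→W3 50, R6→W3 17, R7→W2 8, R8→W2 25
  response time 202, fixed 170 → total 372.
Compare {W3}: response time 326 + fixed 83 = 409.
Compare {W1, W2, W3}: response time 188 + fixed 266 = 454.
Compare {W1, W3}: response time 285 + fixed 179 = 464.
All other subsets cost ≥ 409. Minimum total cost: 372.

372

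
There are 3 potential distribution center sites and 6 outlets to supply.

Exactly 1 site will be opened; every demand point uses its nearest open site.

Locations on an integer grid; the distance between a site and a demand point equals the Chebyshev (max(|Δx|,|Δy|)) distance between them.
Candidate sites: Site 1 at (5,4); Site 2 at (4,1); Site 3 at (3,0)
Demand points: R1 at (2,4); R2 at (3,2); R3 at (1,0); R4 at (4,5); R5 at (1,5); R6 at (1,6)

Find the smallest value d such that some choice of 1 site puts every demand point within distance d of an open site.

4

Open {Site 1}.
  Farthest demand point is R3 at distance 4 (to Site 1); all others are ≤ 4.
With {Site 2} the worst case is 5.
With {Site 3} the worst case is 6.
No size-1 selection achieves below 4.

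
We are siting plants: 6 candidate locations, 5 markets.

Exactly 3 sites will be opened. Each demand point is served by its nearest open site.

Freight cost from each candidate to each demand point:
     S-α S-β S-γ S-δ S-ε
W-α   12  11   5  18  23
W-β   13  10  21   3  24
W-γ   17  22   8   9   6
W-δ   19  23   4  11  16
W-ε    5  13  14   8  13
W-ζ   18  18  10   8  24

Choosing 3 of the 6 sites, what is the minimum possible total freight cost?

Open {W-β, W-γ, W-ε}.
  S-α→W-ε 5, S-β→W-β 10, S-γ→W-γ 8, S-δ→W-β 3, S-ε→W-γ 6  ⇒ total 32.
Compare {W-α, W-γ, W-ε}: total 35.
Compare {W-β, W-δ, W-ε}: total 35.
No size-3 selection does better; minimum is 32.

32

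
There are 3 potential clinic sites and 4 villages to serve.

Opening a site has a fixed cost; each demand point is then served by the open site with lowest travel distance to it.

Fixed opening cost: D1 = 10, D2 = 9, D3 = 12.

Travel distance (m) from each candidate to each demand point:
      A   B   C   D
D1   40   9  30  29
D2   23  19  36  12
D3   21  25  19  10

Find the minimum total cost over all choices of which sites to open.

81

Open {D1, D3}: assign each demand point to its cheapest open site.
  A→D3 21, B→D1 9, C→D3 19, D→D3 10
  travel distance 59, fixed 22 → total 81.
Compare {D3}: travel distance 75 + fixed 12 = 87.
Compare {D2, D3}: travel distance 69 + fixed 21 = 90.
Compare {D1, D2, D3}: travel distance 59 + fixed 31 = 90.
All other subsets cost ≥ 87. Minimum total cost: 81.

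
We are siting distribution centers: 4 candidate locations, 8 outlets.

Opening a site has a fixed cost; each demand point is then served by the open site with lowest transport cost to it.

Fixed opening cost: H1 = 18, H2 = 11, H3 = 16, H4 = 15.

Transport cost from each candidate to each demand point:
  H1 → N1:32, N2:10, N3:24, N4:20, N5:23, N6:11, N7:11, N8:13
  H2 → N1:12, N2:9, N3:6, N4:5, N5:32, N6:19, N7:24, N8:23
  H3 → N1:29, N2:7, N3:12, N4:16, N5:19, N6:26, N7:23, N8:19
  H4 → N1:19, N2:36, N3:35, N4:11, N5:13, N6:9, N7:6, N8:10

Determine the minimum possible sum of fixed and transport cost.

Open {H2, H4}: assign each demand point to its cheapest open site.
  N1→H2 12, N2→H2 9, N3→H2 6, N4→H2 5, N5→H4 13, N6→H4 9, N7→H4 6, N8→H4 10
  transport cost 70, fixed 26 → total 96.
Compare {H2, H3, H4}: transport cost 68 + fixed 42 = 110.
Compare {H1, H2, H4}: transport cost 70 + fixed 44 = 114.
Compare {H3, H4}: transport cost 87 + fixed 31 = 118.
All other subsets cost ≥ 110. Minimum total cost: 96.

96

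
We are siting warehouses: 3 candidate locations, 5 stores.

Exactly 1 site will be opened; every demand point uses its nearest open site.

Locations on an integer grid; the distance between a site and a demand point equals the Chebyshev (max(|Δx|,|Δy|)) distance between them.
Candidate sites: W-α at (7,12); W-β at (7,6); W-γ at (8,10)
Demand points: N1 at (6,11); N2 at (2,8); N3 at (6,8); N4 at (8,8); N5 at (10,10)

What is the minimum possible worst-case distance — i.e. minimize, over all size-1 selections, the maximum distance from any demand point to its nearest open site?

Open {W-α}.
  Farthest demand point is N2 at distance 5 (to W-α); all others are ≤ 5.
With {W-β} the worst case is 5.
With {W-γ} the worst case is 6.
No size-1 selection achieves below 5.

5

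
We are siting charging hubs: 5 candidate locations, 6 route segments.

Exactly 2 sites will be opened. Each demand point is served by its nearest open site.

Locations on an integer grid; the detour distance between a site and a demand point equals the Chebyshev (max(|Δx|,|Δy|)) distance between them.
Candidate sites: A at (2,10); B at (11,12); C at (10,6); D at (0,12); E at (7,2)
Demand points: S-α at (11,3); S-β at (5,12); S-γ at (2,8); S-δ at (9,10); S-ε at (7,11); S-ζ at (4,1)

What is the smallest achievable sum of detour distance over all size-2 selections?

Open {A, C}.
  S-α→C 3, S-β→A 3, S-γ→A 2, S-δ→C 4, S-ε→A 5, S-ζ→C 6  ⇒ total 23.
Compare {A, E}: total 24.
Compare {B, E}: total 25.
No size-2 selection does better; minimum is 23.

23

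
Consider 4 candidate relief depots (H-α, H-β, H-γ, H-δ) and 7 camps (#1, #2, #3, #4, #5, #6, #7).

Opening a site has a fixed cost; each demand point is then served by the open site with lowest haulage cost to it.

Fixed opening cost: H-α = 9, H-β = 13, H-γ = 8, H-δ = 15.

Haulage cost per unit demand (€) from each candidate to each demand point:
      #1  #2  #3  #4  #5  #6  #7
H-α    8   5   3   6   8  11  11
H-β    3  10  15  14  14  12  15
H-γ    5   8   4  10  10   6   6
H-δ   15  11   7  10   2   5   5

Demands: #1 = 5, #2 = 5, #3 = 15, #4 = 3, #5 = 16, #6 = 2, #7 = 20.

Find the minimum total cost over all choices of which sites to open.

Open {H-α, H-β, H-δ}: assign each demand point to its cheapest open site.
  #1→H-β 5×3=15, #2→H-α 5×5=25, #3→H-α 15×3=45, #4→H-α 3×6=18, #5→H-δ 16×2=32, #6→H-δ 2×5=10, #7→H-δ 20×5=100
  haulage cost 245, fixed 37 → total 282.
Compare {H-α, H-γ, H-δ}: haulage cost 255 + fixed 32 = 287.
Compare {H-α, H-β, H-γ, H-δ}: haulage cost 245 + fixed 45 = 290.
Compare {H-α, H-δ}: haulage cost 270 + fixed 24 = 294.
All other subsets cost ≥ 287. Minimum total cost: 282.

282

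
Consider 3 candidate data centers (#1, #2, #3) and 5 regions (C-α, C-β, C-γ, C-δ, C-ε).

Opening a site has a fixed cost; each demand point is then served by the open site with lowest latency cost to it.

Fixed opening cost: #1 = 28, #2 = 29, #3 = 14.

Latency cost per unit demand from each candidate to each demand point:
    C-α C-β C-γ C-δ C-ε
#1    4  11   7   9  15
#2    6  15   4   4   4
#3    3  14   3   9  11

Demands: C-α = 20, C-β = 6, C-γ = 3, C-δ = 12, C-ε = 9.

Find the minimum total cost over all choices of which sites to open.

280

Open {#2, #3}: assign each demand point to its cheapest open site.
  C-α→#3 20×3=60, C-β→#3 6×14=84, C-γ→#3 3×3=9, C-δ→#2 12×4=48, C-ε→#2 9×4=36
  latency cost 237, fixed 43 → total 280.
Compare {#1, #2, #3}: latency cost 219 + fixed 71 = 290.
Compare {#1, #2}: latency cost 242 + fixed 57 = 299.
Compare {#2}: latency cost 306 + fixed 29 = 335.
All other subsets cost ≥ 290. Minimum total cost: 280.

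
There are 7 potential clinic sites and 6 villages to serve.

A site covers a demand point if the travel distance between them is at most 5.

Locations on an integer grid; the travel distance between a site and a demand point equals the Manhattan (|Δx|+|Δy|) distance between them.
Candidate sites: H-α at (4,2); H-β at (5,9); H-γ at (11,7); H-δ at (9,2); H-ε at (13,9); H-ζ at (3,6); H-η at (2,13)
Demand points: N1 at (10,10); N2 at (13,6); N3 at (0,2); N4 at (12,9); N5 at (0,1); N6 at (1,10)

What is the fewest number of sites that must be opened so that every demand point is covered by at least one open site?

Coverage sets (demand points within 5 of each site):
  H-α: {N3, N5}
  H-β: {N6}
  H-γ: {N1, N2, N4}
  H-δ: {}
  H-ε: {N1, N2, N4}
  H-ζ: {}
  H-η: {N6}
No 2 sites suffice: every size-2 union leaves at least one demand point uncovered.
But {H-α, H-β, H-γ} covers everything, so the minimum is 3.

3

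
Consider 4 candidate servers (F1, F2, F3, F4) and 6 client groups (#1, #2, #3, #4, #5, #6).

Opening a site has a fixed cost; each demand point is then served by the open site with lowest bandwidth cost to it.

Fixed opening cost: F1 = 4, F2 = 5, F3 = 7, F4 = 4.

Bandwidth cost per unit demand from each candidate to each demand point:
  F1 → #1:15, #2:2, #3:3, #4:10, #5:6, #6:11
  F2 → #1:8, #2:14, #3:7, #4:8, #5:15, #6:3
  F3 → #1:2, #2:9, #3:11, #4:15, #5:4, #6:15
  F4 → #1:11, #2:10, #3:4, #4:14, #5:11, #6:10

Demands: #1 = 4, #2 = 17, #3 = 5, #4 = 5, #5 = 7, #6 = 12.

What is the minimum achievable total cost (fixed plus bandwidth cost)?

177

Open {F1, F2, F3}: assign each demand point to its cheapest open site.
  #1→F3 4×2=8, #2→F1 17×2=34, #3→F1 5×3=15, #4→F2 5×8=40, #5→F3 7×4=28, #6→F2 12×3=36
  bandwidth cost 161, fixed 16 → total 177.
Compare {F1, F2, F3, F4}: bandwidth cost 161 + fixed 20 = 181.
Compare {F1, F2}: bandwidth cost 199 + fixed 9 = 208.
Compare {F1, F2, F4}: bandwidth cost 199 + fixed 13 = 212.
All other subsets cost ≥ 181. Minimum total cost: 177.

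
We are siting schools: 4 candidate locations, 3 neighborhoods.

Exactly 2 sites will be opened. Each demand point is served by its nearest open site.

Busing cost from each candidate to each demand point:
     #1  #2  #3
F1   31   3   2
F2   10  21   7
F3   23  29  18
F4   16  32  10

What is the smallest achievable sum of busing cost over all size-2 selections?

Open {F1, F2}.
  #1→F2 10, #2→F1 3, #3→F1 2  ⇒ total 15.
Compare {F1, F4}: total 21.
Compare {F1, F3}: total 28.
No size-2 selection does better; minimum is 15.

15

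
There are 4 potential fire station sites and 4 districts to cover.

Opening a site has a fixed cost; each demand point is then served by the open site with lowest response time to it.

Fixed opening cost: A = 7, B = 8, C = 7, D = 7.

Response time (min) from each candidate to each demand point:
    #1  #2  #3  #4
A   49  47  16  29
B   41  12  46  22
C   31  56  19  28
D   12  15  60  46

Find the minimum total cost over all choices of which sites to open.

Open {A, B, D}: assign each demand point to its cheapest open site.
  #1→D 12, #2→B 12, #3→A 16, #4→B 22
  response time 62, fixed 22 → total 84.
Compare {A, D}: response time 72 + fixed 14 = 86.
Compare {B, C, D}: response time 65 + fixed 22 = 87.
Compare {C, D}: response time 74 + fixed 14 = 88.
All other subsets cost ≥ 86. Minimum total cost: 84.

84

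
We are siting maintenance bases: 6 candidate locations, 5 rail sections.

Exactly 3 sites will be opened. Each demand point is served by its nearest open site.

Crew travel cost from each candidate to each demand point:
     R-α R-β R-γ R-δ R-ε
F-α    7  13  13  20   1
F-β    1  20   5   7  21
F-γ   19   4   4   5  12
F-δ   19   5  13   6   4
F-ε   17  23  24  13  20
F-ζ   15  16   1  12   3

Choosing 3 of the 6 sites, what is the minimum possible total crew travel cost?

14

Open {F-β, F-γ, F-ζ}.
  R-α→F-β 1, R-β→F-γ 4, R-γ→F-ζ 1, R-δ→F-γ 5, R-ε→F-ζ 3  ⇒ total 14.
Compare {F-α, F-β, F-γ}: total 15.
Compare {F-β, F-δ, F-ζ}: total 16.
No size-3 selection does better; minimum is 14.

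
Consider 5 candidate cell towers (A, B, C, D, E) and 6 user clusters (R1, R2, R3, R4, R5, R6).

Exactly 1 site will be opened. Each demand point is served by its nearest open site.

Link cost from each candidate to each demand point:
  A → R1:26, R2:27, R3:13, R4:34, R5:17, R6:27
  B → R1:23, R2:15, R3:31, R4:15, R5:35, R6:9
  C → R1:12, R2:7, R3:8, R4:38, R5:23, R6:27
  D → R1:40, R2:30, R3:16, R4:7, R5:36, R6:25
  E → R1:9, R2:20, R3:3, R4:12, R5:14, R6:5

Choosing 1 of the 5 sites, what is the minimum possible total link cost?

Open {E}.
  R1→E 9, R2→E 20, R3→E 3, R4→E 12, R5→E 14, R6→E 5  ⇒ total 63.
Compare {C}: total 115.
Compare {B}: total 128.
No size-1 selection does better; minimum is 63.

63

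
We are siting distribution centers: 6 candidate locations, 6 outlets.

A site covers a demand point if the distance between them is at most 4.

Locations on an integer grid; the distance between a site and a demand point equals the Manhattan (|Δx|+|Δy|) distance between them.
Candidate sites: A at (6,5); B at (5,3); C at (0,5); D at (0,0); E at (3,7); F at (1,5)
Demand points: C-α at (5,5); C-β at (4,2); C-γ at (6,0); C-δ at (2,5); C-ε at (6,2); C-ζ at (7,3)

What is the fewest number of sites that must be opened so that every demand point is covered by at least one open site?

2

Coverage sets (demand points within 4 of each site):
  A: {C-α, C-δ, C-ε, C-ζ}
  B: {C-α, C-β, C-γ, C-ε, C-ζ}
  C: {C-δ}
  D: {}
  E: {C-α, C-δ}
  F: {C-α, C-δ}
No single site covers all 6 demand points.
But {A, B} covers everything, so the minimum is 2.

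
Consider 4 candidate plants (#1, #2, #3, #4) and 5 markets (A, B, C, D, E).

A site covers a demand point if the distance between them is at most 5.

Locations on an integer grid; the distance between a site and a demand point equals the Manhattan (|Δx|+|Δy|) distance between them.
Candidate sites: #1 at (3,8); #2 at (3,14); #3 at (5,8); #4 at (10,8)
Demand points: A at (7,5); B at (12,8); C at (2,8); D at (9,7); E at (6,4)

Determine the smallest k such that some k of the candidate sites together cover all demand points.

Coverage sets (demand points within 5 of each site):
  #1: {C}
  #2: {}
  #3: {A, C, D, E}
  #4: {B, D}
No single site covers all 5 demand points.
But {#3, #4} covers everything, so the minimum is 2.

2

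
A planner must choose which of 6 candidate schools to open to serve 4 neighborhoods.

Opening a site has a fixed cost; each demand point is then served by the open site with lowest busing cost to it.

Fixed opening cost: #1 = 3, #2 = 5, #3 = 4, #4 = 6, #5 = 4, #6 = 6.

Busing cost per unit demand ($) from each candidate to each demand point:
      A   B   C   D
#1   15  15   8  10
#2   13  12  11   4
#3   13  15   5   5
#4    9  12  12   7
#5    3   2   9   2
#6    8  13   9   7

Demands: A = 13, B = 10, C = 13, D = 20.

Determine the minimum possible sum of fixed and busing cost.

172

Open {#3, #5}: assign each demand point to its cheapest open site.
  A→#5 13×3=39, B→#5 10×2=20, C→#3 13×5=65, D→#5 20×2=40
  busing cost 164, fixed 8 → total 172.
Compare {#1, #3, #5}: busing cost 164 + fixed 11 = 175.
Compare {#2, #3, #5}: busing cost 164 + fixed 13 = 177.
Compare {#3, #4, #5}: busing cost 164 + fixed 14 = 178.
All other subsets cost ≥ 175. Minimum total cost: 172.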